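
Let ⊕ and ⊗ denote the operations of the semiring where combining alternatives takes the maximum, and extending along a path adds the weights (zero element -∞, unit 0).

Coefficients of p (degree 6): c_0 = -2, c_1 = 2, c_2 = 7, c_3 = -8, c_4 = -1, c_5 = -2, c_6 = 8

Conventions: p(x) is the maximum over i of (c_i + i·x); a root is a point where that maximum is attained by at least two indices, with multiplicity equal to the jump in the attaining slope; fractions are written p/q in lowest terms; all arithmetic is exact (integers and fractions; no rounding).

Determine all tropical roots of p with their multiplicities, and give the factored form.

hull edge (i=0, c=-2) to (i=2, c=7): slope 9/2, span 2
hull edge (i=2, c=7) to (i=6, c=8): slope 1/4, span 4
Factored form: p(x) = 8 ⊗ (x ⊕ (-9/2)) ⊗ (x ⊕ (-9/2)) ⊗ (x ⊕ (-1/4)) ⊗ (x ⊕ (-1/4)) ⊗ (x ⊕ (-1/4)) ⊗ (x ⊕ (-1/4))
Answer: roots = -9/2 (mult 2), -1/4 (mult 4)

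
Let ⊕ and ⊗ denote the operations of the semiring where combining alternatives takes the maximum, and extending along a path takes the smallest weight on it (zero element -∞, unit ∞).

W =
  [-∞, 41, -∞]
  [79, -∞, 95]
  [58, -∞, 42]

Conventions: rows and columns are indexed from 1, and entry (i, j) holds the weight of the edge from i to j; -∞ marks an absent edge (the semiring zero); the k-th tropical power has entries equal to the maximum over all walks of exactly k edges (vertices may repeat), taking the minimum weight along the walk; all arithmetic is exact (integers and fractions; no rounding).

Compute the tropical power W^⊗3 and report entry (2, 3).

W^⊗2:
  [41, -∞, 41]
  [58, 41, 42]
  [42, 41, 42]
W^⊗3:
  [41, 41, 41]
  [42, 41, 42]
  [42, 41, 42]
Key observation: the optimum is the walk 2->3->3->3, with weight 95 min 42 min 42 = 42.
Optimal value attained by: walk 2->3->3->3.
Answer: (W^⊗3)[2][3] = 42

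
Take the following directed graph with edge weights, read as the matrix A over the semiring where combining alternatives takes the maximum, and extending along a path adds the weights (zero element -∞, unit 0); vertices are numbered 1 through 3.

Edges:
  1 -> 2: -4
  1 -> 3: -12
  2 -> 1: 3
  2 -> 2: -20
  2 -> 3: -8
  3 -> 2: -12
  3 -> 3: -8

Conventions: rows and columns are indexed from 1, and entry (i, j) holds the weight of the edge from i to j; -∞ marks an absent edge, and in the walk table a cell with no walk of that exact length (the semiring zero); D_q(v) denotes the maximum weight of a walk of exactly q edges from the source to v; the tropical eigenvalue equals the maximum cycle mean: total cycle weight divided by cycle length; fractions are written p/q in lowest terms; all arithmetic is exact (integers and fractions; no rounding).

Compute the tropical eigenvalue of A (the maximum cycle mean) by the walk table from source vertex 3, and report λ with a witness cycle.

q=0: [-∞, -∞, 0]
q=1: [-∞, -12, -8]
q=2: [-9, -20, -16]
q=3: [-17, -13, -21]
Optimal cycle mean attained by: cycle 1->2->1, total (-4) + 3, length 2.
Answer: λ = -1/2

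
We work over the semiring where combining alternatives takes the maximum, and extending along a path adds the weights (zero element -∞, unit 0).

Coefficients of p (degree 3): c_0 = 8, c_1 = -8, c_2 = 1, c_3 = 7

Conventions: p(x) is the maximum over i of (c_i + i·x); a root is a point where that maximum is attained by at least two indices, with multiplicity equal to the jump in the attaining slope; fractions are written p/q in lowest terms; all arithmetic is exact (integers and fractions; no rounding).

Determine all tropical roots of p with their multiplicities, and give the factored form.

hull edge (i=0, c=8) to (i=3, c=7): slope -1/3, span 3
Factored form: p(x) = 7 ⊗ (x ⊕ 1/3) ⊗ (x ⊕ 1/3) ⊗ (x ⊕ 1/3)
Answer: roots = 1/3 (mult 3)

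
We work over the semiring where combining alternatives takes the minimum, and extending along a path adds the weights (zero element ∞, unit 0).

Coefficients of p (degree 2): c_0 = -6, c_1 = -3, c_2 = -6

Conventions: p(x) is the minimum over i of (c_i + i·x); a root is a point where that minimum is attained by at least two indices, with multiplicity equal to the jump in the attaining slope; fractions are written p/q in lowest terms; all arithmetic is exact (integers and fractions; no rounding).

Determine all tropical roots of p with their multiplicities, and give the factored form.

hull edge (i=0, c=-6) to (i=2, c=-6): slope 0, span 2
Factored form: p(x) = -6 ⊗ (x ⊕ 0) ⊗ (x ⊕ 0)
Answer: roots = 0 (mult 2)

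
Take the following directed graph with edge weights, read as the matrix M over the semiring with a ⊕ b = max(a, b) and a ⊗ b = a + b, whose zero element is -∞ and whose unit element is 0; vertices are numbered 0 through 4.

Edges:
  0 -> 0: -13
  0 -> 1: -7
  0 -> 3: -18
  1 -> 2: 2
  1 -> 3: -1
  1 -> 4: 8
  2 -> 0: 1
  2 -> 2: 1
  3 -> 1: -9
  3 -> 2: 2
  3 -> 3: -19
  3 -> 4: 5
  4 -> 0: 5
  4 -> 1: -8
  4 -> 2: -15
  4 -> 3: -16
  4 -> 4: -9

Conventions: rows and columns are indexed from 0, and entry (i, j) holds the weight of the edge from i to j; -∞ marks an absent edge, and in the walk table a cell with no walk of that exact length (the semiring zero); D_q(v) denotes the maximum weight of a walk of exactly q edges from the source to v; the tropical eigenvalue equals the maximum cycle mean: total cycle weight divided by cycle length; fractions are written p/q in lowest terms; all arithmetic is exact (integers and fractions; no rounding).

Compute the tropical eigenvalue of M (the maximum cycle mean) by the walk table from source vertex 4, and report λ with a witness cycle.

q=0: [-∞, -∞, -∞, -∞, 0]
q=1: [5, -8, -15, -16, -9]
q=2: [-4, -2, -6, -9, 0]
q=3: [5, -8, 0, -3, 6]
q=4: [11, -2, 1, -9, 2]
q=5: [7, 4, 2, -3, 6]
Optimal cycle mean attained by: cycle 0->1->4->0, total (-7) + 8 + 5, length 3.
Answer: λ = 2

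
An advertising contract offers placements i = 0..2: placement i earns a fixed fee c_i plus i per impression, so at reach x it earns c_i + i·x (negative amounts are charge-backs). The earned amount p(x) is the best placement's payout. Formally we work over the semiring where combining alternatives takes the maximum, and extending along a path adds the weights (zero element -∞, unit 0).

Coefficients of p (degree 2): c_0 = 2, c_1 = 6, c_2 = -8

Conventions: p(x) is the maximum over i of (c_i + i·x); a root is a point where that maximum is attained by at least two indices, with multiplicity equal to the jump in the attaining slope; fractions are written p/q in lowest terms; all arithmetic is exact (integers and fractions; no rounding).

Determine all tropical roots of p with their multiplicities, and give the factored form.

hull edge (i=0, c=2) to (i=1, c=6): slope 4, span 1
hull edge (i=1, c=6) to (i=2, c=-8): slope -14, span 1
Factored form: p(x) = -8 ⊗ (x ⊕ (-4)) ⊗ (x ⊕ 14)
Answer: roots = -4 (mult 1), 14 (mult 1)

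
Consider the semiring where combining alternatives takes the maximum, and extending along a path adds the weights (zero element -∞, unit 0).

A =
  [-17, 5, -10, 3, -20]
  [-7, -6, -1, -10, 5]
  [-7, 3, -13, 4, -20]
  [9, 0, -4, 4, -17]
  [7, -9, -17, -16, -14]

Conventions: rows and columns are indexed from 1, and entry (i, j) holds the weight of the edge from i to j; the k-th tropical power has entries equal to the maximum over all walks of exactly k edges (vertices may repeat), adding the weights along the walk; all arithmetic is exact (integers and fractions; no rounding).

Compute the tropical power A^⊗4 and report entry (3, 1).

A^⊗2:
  [12, 3, 4, 7, 10]
  [12, 2, -7, 3, -1]
  [13, 4, 2, 8, 8]
  [13, 14, 0, 12, 5]
  [-7, 12, -3, 10, -4]
A^⊗3:
  [17, 17, 3, 15, 8]
  [12, 17, 2, 15, 7]
  [17, 18, 4, 16, 9]
  [21, 18, 13, 16, 19]
  [19, 10, 11, 14, 17]
A^⊗4:
  [24, 22, 16, 20, 22]
  [24, 17, 16, 19, 22]
  [25, 22, 17, 20, 23]
  [26, 26, 17, 24, 23]
  [24, 24, 10, 22, 15]
Key observation: the optimum is the walk 3->4->1->4->1, with weight 4 + 9 + 3 + 9 = 25.
Optimal value attained by: walk 3->4->1->4->1.
Answer: (A^⊗4)[3][1] = 25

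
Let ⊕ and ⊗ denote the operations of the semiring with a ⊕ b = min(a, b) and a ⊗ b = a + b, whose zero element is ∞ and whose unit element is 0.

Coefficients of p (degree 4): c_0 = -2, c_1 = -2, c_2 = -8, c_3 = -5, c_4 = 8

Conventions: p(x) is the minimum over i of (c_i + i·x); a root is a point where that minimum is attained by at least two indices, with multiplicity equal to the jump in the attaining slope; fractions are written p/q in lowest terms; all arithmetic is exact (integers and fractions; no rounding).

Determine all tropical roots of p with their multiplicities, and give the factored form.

hull edge (i=0, c=-2) to (i=2, c=-8): slope -3, span 2
hull edge (i=2, c=-8) to (i=3, c=-5): slope 3, span 1
hull edge (i=3, c=-5) to (i=4, c=8): slope 13, span 1
Factored form: p(x) = 8 ⊗ (x ⊕ (-13)) ⊗ (x ⊕ (-3)) ⊗ (x ⊕ 3) ⊗ (x ⊕ 3)
Answer: roots = -13 (mult 1), -3 (mult 1), 3 (mult 2)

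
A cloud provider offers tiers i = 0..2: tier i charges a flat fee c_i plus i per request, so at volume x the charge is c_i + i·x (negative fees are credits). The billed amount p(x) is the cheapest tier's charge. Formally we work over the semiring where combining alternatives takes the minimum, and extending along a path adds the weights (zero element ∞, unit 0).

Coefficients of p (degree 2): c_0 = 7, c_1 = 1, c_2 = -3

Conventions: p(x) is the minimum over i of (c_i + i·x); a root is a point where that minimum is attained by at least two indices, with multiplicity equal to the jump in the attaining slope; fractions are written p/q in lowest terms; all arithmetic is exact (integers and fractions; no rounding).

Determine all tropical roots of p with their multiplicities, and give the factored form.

hull edge (i=0, c=7) to (i=1, c=1): slope -6, span 1
hull edge (i=1, c=1) to (i=2, c=-3): slope -4, span 1
Factored form: p(x) = -3 ⊗ (x ⊕ 4) ⊗ (x ⊕ 6)
Answer: roots = 4 (mult 1), 6 (mult 1)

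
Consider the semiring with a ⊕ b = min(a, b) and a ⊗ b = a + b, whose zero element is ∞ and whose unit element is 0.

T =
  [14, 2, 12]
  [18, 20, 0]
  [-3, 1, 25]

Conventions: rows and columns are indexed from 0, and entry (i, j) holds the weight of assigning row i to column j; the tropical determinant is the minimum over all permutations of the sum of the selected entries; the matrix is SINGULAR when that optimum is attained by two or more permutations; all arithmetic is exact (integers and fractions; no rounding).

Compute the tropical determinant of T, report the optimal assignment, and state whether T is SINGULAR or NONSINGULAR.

σ = (0, 1, 2): 14 + 20 + 25 = 59
σ = (0, 2, 1): 14 + 0 + 1 = 15
σ = (1, 0, 2): 2 + 18 + 25 = 45
σ = (1, 2, 0): 2 + 0 + (-3) = -1
σ = (2, 0, 1): 12 + 18 + 1 = 31
σ = (2, 1, 0): 12 + 20 + (-3) = 29
Optimal value attained by: σ = (1, 2, 0).
Answer: det⊕(T) = -1; verdict: NONSINGULAR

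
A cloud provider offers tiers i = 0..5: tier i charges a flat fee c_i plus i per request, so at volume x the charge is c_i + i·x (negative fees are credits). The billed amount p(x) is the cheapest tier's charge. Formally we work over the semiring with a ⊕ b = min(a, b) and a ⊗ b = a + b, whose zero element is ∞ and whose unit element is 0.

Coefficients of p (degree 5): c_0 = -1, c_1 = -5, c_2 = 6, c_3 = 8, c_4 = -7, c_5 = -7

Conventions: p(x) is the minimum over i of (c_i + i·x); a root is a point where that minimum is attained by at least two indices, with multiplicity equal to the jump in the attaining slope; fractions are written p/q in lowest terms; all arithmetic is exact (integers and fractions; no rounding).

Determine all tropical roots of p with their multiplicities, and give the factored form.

hull edge (i=0, c=-1) to (i=1, c=-5): slope -4, span 1
hull edge (i=1, c=-5) to (i=4, c=-7): slope -2/3, span 3
hull edge (i=4, c=-7) to (i=5, c=-7): slope 0, span 1
Factored form: p(x) = -7 ⊗ (x ⊕ 0) ⊗ (x ⊕ 2/3) ⊗ (x ⊕ 2/3) ⊗ (x ⊕ 2/3) ⊗ (x ⊕ 4)
Answer: roots = 0 (mult 1), 2/3 (mult 3), 4 (mult 1)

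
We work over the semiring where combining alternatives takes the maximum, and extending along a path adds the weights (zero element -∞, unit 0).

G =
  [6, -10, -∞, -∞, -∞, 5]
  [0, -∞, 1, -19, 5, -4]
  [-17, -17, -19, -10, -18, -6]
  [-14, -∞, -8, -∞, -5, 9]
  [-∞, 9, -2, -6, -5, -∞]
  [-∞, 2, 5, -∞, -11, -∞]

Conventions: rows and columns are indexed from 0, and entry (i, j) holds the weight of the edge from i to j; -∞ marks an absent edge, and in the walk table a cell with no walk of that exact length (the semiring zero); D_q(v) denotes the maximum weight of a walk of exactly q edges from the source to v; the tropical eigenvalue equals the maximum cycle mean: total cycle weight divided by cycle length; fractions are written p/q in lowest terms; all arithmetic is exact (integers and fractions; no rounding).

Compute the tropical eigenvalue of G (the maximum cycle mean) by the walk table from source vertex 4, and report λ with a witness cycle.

q=0: [-∞, -∞, -∞, -∞, 0, -∞]
q=1: [-∞, 9, -2, -6, -5, -∞]
q=2: [9, 4, 10, -10, 14, 5]
q=3: [15, 23, 12, 8, 9, 14]
q=4: [23, 18, 24, 4, 28, 20]
q=5: [29, 37, 26, 22, 23, 28]
q=6: [37, 32, 38, 18, 42, 34]
Optimal cycle mean attained by: cycle 1->4->1, total 5 + 9, length 2.
Answer: λ = 7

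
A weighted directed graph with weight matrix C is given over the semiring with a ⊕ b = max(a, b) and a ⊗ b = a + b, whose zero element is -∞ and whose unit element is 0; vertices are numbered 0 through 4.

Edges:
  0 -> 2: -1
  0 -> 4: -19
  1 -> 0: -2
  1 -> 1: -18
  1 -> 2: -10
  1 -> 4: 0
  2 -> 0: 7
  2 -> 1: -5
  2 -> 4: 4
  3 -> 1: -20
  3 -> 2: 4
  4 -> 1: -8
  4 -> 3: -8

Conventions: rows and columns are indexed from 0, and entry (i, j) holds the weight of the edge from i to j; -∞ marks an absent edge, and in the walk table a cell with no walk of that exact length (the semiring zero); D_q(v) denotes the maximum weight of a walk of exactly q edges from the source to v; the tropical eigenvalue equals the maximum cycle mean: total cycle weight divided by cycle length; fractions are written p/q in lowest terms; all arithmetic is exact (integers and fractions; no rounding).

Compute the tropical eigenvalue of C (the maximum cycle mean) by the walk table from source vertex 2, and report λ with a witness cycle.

q=0: [-∞, -∞, 0, -∞, -∞]
q=1: [7, -5, -∞, -∞, 4]
q=2: [-7, -4, 6, -4, -5]
q=3: [13, 1, 0, -13, 10]
q=4: [7, 2, 12, 2, 4]
q=5: [19, 7, 6, -4, 16]
Optimal cycle mean attained by: cycle 0->2->0, total (-1) + 7, length 2.
Answer: λ = 3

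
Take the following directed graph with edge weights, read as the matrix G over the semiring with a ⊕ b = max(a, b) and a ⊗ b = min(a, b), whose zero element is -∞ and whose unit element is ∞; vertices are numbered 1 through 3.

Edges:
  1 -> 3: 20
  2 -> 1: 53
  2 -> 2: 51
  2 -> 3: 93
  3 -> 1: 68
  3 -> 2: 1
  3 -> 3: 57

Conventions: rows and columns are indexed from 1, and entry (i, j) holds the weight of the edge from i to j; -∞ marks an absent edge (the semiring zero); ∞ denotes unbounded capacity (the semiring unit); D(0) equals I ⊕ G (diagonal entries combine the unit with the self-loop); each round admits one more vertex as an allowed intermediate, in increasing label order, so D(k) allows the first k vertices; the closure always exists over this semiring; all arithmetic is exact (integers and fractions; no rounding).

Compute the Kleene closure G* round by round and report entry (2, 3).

D(0):
  [∞, -∞, 20]
  [53, ∞, 93]
  [68, 1, ∞]
D(1):
  [∞, -∞, 20]
  [53, ∞, 93]
  [68, 1, ∞]
D(2):
  [∞, -∞, 20]
  [53, ∞, 93]
  [68, 1, ∞]
D(3):
  [∞, 1, 20]
  [68, ∞, 93]
  [68, 1, ∞]
Answer: G*[2][3] = 93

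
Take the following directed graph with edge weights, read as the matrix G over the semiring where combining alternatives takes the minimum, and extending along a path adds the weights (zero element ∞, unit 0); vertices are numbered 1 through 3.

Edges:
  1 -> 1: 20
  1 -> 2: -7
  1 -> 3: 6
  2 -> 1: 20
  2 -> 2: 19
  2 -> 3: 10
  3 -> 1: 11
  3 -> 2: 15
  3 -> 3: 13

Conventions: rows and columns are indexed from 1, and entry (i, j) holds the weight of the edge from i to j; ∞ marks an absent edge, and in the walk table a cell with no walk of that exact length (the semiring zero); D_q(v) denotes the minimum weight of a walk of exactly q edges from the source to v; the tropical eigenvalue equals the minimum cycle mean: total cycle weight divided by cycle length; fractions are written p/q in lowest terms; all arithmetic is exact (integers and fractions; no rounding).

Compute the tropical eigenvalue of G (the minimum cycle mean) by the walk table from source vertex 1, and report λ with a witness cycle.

q=0: [0, ∞, ∞]
q=1: [20, -7, 6]
q=2: [13, 12, 3]
q=3: [14, 6, 16]
Optimal cycle mean attained by: cycle 1->2->3->1, total (-7) + 10 + 11, length 3.
Answer: λ = 14/3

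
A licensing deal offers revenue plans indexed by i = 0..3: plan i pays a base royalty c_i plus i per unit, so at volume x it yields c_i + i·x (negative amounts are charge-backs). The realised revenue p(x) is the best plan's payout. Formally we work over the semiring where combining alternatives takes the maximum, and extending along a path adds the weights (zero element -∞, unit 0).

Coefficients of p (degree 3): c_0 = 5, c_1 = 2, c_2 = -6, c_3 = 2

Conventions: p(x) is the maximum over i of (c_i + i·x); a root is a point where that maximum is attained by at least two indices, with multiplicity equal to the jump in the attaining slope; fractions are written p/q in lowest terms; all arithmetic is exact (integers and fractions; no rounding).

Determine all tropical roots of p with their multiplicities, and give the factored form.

hull edge (i=0, c=5) to (i=3, c=2): slope -1, span 3
Factored form: p(x) = 2 ⊗ (x ⊕ 1) ⊗ (x ⊕ 1) ⊗ (x ⊕ 1)
Answer: roots = 1 (mult 3)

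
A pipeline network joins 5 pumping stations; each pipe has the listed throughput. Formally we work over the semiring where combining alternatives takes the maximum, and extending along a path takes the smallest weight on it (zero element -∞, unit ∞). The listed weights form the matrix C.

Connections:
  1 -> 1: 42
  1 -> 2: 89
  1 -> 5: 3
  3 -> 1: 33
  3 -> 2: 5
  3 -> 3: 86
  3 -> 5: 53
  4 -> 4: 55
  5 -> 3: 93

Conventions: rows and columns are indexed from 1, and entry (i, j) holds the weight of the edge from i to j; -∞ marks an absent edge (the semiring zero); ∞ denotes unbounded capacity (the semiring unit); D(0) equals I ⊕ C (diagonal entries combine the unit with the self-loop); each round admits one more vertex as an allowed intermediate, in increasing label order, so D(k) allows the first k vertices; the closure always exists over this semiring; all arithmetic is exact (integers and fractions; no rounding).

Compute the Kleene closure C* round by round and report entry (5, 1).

D(0):
  [∞, 89, -∞, -∞, 3]
  [-∞, ∞, -∞, -∞, -∞]
  [33, 5, ∞, -∞, 53]
  [-∞, -∞, -∞, ∞, -∞]
  [-∞, -∞, 93, -∞, ∞]
D(1):
  [∞, 89, -∞, -∞, 3]
  [-∞, ∞, -∞, -∞, -∞]
  [33, 33, ∞, -∞, 53]
  [-∞, -∞, -∞, ∞, -∞]
  [-∞, -∞, 93, -∞, ∞]
D(2):
  [∞, 89, -∞, -∞, 3]
  [-∞, ∞, -∞, -∞, -∞]
  [33, 33, ∞, -∞, 53]
  [-∞, -∞, -∞, ∞, -∞]
  [-∞, -∞, 93, -∞, ∞]
D(3):
  [∞, 89, -∞, -∞, 3]
  [-∞, ∞, -∞, -∞, -∞]
  [33, 33, ∞, -∞, 53]
  [-∞, -∞, -∞, ∞, -∞]
  [33, 33, 93, -∞, ∞]
D(4):
  [∞, 89, -∞, -∞, 3]
  [-∞, ∞, -∞, -∞, -∞]
  [33, 33, ∞, -∞, 53]
  [-∞, -∞, -∞, ∞, -∞]
  [33, 33, 93, -∞, ∞]
D(5):
  [∞, 89, 3, -∞, 3]
  [-∞, ∞, -∞, -∞, -∞]
  [33, 33, ∞, -∞, 53]
  [-∞, -∞, -∞, ∞, -∞]
  [33, 33, 93, -∞, ∞]
Answer: C*[5][1] = 33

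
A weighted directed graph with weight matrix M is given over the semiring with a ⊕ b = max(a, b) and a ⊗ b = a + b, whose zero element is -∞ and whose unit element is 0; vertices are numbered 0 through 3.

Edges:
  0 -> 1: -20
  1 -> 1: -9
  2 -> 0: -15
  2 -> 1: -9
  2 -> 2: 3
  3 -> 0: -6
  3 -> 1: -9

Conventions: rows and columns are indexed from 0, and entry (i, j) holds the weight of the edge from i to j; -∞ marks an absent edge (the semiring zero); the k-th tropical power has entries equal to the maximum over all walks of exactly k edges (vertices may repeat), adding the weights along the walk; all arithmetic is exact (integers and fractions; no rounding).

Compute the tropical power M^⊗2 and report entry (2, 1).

M^⊗2:
  [-∞, -29, -∞, -∞]
  [-∞, -18, -∞, -∞]
  [-12, -6, 6, -∞]
  [-∞, -18, -∞, -∞]
Key observation: the optimum is the walk 2->2->1, with weight 3 + (-9) = -6.
Optimal value attained by: walk 2->2->1.
Answer: (M^⊗2)[2][1] = -6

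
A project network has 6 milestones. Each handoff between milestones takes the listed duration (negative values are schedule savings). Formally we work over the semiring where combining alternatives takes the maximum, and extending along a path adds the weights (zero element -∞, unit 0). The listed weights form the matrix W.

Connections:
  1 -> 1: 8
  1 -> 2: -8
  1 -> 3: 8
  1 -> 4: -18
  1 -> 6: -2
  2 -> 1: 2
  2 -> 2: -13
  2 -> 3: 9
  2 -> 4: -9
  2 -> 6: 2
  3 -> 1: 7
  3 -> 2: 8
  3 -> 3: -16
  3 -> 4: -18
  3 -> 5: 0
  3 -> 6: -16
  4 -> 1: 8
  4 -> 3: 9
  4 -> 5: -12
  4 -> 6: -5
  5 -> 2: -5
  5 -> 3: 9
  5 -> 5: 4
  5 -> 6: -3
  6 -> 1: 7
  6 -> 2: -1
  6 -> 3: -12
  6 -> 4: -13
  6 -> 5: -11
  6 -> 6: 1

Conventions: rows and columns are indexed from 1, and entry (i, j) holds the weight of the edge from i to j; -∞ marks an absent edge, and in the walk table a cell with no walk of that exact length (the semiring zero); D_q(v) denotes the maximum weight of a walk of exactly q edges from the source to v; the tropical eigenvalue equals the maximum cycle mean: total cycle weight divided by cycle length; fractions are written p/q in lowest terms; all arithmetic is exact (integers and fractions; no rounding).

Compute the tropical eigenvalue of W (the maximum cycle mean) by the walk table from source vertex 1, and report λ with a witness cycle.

q=0: [0, -∞, -∞, -∞, -∞, -∞]
q=1: [8, -8, 8, -18, -∞, -2]
q=2: [16, 16, 16, -10, 8, 6]
q=3: [24, 24, 25, 7, 16, 18]
q=4: [32, 33, 33, 15, 25, 26]
q=5: [40, 41, 42, 24, 33, 35]
q=6: [49, 50, 50, 32, 42, 43]
Optimal cycle mean attained by: cycle 2->3->2, total 9 + 8, length 2.
Answer: λ = 17/2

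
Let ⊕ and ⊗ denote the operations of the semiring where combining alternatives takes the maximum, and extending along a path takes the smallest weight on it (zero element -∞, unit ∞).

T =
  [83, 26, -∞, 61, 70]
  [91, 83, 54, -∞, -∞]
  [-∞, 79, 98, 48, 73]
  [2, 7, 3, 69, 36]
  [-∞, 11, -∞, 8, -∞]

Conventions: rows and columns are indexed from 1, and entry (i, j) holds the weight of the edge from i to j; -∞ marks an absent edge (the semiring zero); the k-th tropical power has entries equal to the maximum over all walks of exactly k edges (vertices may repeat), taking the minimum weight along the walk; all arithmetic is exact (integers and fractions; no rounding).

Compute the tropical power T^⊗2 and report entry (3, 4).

T^⊗2:
  [83, 26, 26, 61, 70]
  [83, 83, 54, 61, 70]
  [79, 79, 98, 48, 73]
  [7, 11, 7, 69, 36]
  [11, 11, 11, 8, 8]
Key observation: the optimum is the walk 3->3->4, with weight 98 min 48 = 48.
Optimal value attained by: walk 3->3->4.
Answer: (T^⊗2)[3][4] = 48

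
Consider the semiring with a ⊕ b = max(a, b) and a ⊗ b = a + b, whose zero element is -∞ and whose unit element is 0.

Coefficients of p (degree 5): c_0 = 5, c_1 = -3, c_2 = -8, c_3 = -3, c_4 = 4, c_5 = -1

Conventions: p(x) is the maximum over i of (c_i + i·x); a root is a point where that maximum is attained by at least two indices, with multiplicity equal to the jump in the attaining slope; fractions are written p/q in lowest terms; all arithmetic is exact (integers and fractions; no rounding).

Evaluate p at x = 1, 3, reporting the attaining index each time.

p(1) = max(5+0·1=5, -3+1·1=-2, -8+2·1=-6, -3+3·1=0, 4+4·1=8, -1+5·1=4) = 8 (attained by i=4)
p(3) = max(5+0·3=5, -3+1·3=0, -8+2·3=-2, -3+3·3=6, 4+4·3=16, -1+5·3=14) = 16 (attained by i=4)
Answer: p(1) = 8; p(3) = 16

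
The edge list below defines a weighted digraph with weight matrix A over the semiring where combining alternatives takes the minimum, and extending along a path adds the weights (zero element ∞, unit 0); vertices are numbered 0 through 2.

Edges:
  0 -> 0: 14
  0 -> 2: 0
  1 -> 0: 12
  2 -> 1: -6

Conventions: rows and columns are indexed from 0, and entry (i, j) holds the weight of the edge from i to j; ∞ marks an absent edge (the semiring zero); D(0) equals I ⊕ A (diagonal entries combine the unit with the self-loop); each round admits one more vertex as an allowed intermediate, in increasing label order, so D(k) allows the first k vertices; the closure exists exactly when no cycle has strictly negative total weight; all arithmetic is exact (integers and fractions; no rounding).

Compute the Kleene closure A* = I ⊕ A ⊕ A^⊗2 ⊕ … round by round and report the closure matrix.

D(0):
  [0, ∞, 0]
  [12, 0, ∞]
  [∞, -6, 0]
D(1):
  [0, ∞, 0]
  [12, 0, 12]
  [∞, -6, 0]
D(2):
  [0, ∞, 0]
  [12, 0, 12]
  [6, -6, 0]
D(3):
  [0, -6, 0]
  [12, 0, 12]
  [6, -6, 0]
Answer: A* = [[0, -6, 0], [12, 0, 12], [6, -6, 0]]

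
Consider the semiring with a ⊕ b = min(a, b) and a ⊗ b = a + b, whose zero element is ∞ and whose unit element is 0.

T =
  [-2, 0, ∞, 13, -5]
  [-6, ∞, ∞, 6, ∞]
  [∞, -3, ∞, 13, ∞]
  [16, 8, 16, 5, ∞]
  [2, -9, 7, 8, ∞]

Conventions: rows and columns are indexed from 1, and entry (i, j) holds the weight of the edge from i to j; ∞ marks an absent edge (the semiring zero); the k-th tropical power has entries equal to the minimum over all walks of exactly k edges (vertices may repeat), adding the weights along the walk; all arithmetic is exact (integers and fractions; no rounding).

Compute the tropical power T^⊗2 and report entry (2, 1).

T^⊗2:
  [-6, -14, 2, 3, -7]
  [-8, -6, 22, 7, -11]
  [-9, 21, 29, 3, ∞]
  [2, 13, 21, 10, 11]
  [-15, 2, 24, -3, -3]
Key observation: the optimum is the walk 2->1->1, with weight (-6) + (-2) = -8.
Optimal value attained by: walk 2->1->1.
Answer: (T^⊗2)[2][1] = -8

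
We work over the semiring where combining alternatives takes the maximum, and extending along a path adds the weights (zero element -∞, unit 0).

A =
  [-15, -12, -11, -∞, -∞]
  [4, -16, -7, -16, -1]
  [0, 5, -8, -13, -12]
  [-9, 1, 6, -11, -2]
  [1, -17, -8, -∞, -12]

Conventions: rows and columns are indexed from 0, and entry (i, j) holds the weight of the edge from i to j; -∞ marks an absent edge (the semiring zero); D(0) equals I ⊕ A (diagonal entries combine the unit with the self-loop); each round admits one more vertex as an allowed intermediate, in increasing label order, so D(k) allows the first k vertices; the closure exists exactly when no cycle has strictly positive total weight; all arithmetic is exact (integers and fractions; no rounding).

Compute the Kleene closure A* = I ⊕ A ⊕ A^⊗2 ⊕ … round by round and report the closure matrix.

D(0):
  [0, -12, -11, -∞, -∞]
  [4, 0, -7, -16, -1]
  [0, 5, 0, -13, -12]
  [-9, 1, 6, 0, -2]
  [1, -17, -8, -∞, 0]
D(1):
  [0, -12, -11, -∞, -∞]
  [4, 0, -7, -16, -1]
  [0, 5, 0, -13, -12]
  [-9, 1, 6, 0, -2]
  [1, -11, -8, -∞, 0]
D(2):
  [0, -12, -11, -28, -13]
  [4, 0, -7, -16, -1]
  [9, 5, 0, -11, 4]
  [5, 1, 6, 0, 0]
  [1, -11, -8, -27, 0]
D(3):
  [0, -6, -11, -22, -7]
  [4, 0, -7, -16, -1]
  [9, 5, 0, -11, 4]
  [15, 11, 6, 0, 10]
  [1, -3, -8, -19, 0]
D(4):
  [0, -6, -11, -22, -7]
  [4, 0, -7, -16, -1]
  [9, 5, 0, -11, 4]
  [15, 11, 6, 0, 10]
  [1, -3, -8, -19, 0]
D(5):
  [0, -6, -11, -22, -7]
  [4, 0, -7, -16, -1]
  [9, 5, 0, -11, 4]
  [15, 11, 6, 0, 10]
  [1, -3, -8, -19, 0]
Answer: A* = [[0, -6, -11, -22, -7], [4, 0, -7, -16, -1], [9, 5, 0, -11, 4], [15, 11, 6, 0, 10], [1, -3, -8, -19, 0]]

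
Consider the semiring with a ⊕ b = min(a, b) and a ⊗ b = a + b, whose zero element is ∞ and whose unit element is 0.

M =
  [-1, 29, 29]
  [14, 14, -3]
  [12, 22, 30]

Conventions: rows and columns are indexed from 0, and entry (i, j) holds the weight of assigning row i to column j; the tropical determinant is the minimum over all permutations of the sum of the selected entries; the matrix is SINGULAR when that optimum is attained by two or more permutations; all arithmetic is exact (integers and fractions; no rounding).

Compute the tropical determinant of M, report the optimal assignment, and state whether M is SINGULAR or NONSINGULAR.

σ = (0, 1, 2): (-1) + 14 + 30 = 43
σ = (0, 2, 1): (-1) + (-3) + 22 = 18
σ = (1, 0, 2): 29 + 14 + 30 = 73
σ = (1, 2, 0): 29 + (-3) + 12 = 38
σ = (2, 0, 1): 29 + 14 + 22 = 65
σ = (2, 1, 0): 29 + 14 + 12 = 55
Optimal value attained by: σ = (0, 2, 1).
Answer: det⊕(M) = 18; verdict: NONSINGULAR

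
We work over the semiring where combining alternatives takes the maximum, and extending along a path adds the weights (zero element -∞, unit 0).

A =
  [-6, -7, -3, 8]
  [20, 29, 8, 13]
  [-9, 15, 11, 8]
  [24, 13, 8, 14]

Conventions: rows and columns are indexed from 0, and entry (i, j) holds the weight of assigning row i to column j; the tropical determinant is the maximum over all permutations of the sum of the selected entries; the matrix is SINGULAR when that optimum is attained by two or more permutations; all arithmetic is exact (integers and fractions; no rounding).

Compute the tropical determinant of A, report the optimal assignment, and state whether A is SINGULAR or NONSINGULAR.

σ = (0, 1, 2, 3): (-6) + 29 + 11 + 14 = 48
σ = (0, 1, 3, 2): (-6) + 29 + 8 + 8 = 39
σ = (0, 2, 1, 3): (-6) + 8 + 15 + 14 = 31
σ = (0, 2, 3, 1): (-6) + 8 + 8 + 13 = 23
σ = (0, 3, 1, 2): (-6) + 13 + 15 + 8 = 30
σ = (0, 3, 2, 1): (-6) + 13 + 11 + 13 = 31
σ = (1, 0, 2, 3): (-7) + 20 + 11 + 14 = 38
σ = (1, 0, 3, 2): (-7) + 20 + 8 + 8 = 29
σ = (1, 2, 0, 3): (-7) + 8 + (-9) + 14 = 6
σ = (1, 2, 3, 0): (-7) + 8 + 8 + 24 = 33
σ = (1, 3, 0, 2): (-7) + 13 + (-9) + 8 = 5
σ = (1, 3, 2, 0): (-7) + 13 + 11 + 24 = 41
σ = (2, 0, 1, 3): (-3) + 20 + 15 + 14 = 46
σ = (2, 0, 3, 1): (-3) + 20 + 8 + 13 = 38
σ = (2, 1, 0, 3): (-3) + 29 + (-9) + 14 = 31
σ = (2, 1, 3, 0): (-3) + 29 + 8 + 24 = 58
σ = (2, 3, 0, 1): (-3) + 13 + (-9) + 13 = 14
σ = (2, 3, 1, 0): (-3) + 13 + 15 + 24 = 49
σ = (3, 0, 1, 2): 8 + 20 + 15 + 8 = 51
σ = (3, 0, 2, 1): 8 + 20 + 11 + 13 = 52
σ = (3, 1, 0, 2): 8 + 29 + (-9) + 8 = 36
σ = (3, 1, 2, 0): 8 + 29 + 11 + 24 = 72
σ = (3, 2, 0, 1): 8 + 8 + (-9) + 13 = 20
σ = (3, 2, 1, 0): 8 + 8 + 15 + 24 = 55
Optimal value attained by: σ = (3, 1, 2, 0).
Answer: det⊕(A) = 72; verdict: NONSINGULAR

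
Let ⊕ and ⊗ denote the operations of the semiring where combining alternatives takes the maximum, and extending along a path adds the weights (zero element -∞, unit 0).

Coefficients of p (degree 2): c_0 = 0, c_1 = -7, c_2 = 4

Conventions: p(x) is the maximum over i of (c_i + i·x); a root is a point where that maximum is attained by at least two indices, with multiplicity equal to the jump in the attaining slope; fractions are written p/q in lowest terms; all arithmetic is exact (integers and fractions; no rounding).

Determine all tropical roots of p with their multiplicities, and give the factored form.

hull edge (i=0, c=0) to (i=2, c=4): slope 2, span 2
Factored form: p(x) = 4 ⊗ (x ⊕ (-2)) ⊗ (x ⊕ (-2))
Answer: roots = -2 (mult 2)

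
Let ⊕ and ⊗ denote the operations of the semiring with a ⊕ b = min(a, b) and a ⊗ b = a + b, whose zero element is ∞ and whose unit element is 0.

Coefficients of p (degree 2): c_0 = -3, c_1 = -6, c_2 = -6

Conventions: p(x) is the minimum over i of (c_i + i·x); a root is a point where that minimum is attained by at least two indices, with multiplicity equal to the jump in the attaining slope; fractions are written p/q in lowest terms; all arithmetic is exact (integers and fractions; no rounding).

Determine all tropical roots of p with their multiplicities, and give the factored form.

hull edge (i=0, c=-3) to (i=1, c=-6): slope -3, span 1
hull edge (i=1, c=-6) to (i=2, c=-6): slope 0, span 1
Factored form: p(x) = -6 ⊗ (x ⊕ 0) ⊗ (x ⊕ 3)
Answer: roots = 0 (mult 1), 3 (mult 1)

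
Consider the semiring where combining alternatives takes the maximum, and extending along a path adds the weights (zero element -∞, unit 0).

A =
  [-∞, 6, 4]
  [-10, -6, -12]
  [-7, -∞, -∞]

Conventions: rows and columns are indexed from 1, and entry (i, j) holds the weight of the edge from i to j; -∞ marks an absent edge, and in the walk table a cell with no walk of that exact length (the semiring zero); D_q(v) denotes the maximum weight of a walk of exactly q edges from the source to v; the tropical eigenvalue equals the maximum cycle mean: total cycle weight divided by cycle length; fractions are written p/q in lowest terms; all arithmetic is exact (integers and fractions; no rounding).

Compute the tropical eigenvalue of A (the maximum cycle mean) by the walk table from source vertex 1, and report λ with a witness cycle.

q=0: [0, -∞, -∞]
q=1: [-∞, 6, 4]
q=2: [-3, 0, -6]
q=3: [-10, 3, 1]
Optimal cycle mean attained by: cycle 1->3->1, total 4 + (-7), length 2.
Answer: λ = -3/2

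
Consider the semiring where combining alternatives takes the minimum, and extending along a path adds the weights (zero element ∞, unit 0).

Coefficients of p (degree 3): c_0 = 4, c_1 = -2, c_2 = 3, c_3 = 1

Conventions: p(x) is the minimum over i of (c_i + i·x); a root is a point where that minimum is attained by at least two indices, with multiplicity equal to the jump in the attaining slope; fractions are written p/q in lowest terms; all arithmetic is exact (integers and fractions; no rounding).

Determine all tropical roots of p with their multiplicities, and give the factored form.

hull edge (i=0, c=4) to (i=1, c=-2): slope -6, span 1
hull edge (i=1, c=-2) to (i=3, c=1): slope 3/2, span 2
Factored form: p(x) = 1 ⊗ (x ⊕ (-3/2)) ⊗ (x ⊕ (-3/2)) ⊗ (x ⊕ 6)
Answer: roots = -3/2 (mult 2), 6 (mult 1)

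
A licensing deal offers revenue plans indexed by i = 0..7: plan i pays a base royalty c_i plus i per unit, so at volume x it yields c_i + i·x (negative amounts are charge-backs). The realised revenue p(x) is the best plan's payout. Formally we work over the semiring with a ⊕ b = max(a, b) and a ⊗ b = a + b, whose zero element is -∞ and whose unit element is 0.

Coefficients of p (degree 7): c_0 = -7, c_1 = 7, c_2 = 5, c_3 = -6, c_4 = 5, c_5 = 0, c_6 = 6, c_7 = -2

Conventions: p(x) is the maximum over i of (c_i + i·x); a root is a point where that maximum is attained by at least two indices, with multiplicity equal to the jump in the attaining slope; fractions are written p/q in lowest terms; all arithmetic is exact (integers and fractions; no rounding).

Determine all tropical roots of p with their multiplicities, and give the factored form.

hull edge (i=0, c=-7) to (i=1, c=7): slope 14, span 1
hull edge (i=1, c=7) to (i=6, c=6): slope -1/5, span 5
hull edge (i=6, c=6) to (i=7, c=-2): slope -8, span 1
Factored form: p(x) = -2 ⊗ (x ⊕ (-14)) ⊗ (x ⊕ 1/5) ⊗ (x ⊕ 1/5) ⊗ (x ⊕ 1/5) ⊗ (x ⊕ 1/5) ⊗ (x ⊕ 1/5) ⊗ (x ⊕ 8)
Answer: roots = -14 (mult 1), 1/5 (mult 5), 8 (mult 1)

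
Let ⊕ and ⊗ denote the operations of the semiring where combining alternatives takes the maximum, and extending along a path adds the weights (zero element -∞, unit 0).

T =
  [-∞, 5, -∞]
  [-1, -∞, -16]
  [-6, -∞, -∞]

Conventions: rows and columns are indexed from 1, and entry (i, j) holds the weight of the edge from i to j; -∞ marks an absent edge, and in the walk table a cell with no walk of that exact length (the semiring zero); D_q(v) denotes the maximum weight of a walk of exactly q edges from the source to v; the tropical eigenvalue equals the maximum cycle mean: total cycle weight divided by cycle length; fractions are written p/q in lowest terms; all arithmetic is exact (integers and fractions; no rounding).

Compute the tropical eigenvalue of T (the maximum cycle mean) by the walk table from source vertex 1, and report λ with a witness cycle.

q=0: [0, -∞, -∞]
q=1: [-∞, 5, -∞]
q=2: [4, -∞, -11]
q=3: [-17, 9, -∞]
Optimal cycle mean attained by: cycle 1->2->1, total 5 + (-1), length 2.
Answer: λ = 2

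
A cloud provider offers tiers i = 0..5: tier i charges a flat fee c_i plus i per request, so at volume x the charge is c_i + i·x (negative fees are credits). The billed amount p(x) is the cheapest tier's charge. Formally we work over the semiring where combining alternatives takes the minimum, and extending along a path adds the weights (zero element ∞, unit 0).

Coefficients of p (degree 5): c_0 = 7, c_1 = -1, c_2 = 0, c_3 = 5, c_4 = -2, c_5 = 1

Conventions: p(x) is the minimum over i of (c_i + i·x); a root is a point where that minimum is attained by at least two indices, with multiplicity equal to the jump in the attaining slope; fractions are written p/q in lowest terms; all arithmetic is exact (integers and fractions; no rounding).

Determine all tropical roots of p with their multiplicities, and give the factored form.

hull edge (i=0, c=7) to (i=1, c=-1): slope -8, span 1
hull edge (i=1, c=-1) to (i=4, c=-2): slope -1/3, span 3
hull edge (i=4, c=-2) to (i=5, c=1): slope 3, span 1
Factored form: p(x) = 1 ⊗ (x ⊕ (-3)) ⊗ (x ⊕ 1/3) ⊗ (x ⊕ 1/3) ⊗ (x ⊕ 1/3) ⊗ (x ⊕ 8)
Answer: roots = -3 (mult 1), 1/3 (mult 3), 8 (mult 1)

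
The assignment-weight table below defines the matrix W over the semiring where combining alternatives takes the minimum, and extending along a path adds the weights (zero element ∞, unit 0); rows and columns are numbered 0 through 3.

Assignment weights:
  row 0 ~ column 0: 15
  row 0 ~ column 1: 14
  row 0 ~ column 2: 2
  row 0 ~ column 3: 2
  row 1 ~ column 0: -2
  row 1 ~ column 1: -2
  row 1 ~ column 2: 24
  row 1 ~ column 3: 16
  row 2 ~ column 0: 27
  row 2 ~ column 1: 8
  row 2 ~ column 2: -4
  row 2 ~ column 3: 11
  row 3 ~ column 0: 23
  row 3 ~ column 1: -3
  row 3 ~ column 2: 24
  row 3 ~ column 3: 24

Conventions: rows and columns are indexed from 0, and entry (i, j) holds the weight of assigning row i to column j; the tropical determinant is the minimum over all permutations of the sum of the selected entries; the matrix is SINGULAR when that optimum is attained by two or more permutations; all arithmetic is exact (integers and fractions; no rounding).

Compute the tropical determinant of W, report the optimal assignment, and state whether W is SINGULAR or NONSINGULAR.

σ = (0, 1, 2, 3): 15 + (-2) + (-4) + 24 = 33
σ = (0, 1, 3, 2): 15 + (-2) + 11 + 24 = 48
σ = (0, 2, 1, 3): 15 + 24 + 8 + 24 = 71
σ = (0, 2, 3, 1): 15 + 24 + 11 + (-3) = 47
σ = (0, 3, 1, 2): 15 + 16 + 8 + 24 = 63
σ = (0, 3, 2, 1): 15 + 16 + (-4) + (-3) = 24
σ = (1, 0, 2, 3): 14 + (-2) + (-4) + 24 = 32
σ = (1, 0, 3, 2): 14 + (-2) + 11 + 24 = 47
σ = (1, 2, 0, 3): 14 + 24 + 27 + 24 = 89
σ = (1, 2, 3, 0): 14 + 24 + 11 + 23 = 72
σ = (1, 3, 0, 2): 14 + 16 + 27 + 24 = 81
σ = (1, 3, 2, 0): 14 + 16 + (-4) + 23 = 49
σ = (2, 0, 1, 3): 2 + (-2) + 8 + 24 = 32
σ = (2, 0, 3, 1): 2 + (-2) + 11 + (-3) = 8
σ = (2, 1, 0, 3): 2 + (-2) + 27 + 24 = 51
σ = (2, 1, 3, 0): 2 + (-2) + 11 + 23 = 34
σ = (2, 3, 0, 1): 2 + 16 + 27 + (-3) = 42
σ = (2, 3, 1, 0): 2 + 16 + 8 + 23 = 49
σ = (3, 0, 1, 2): 2 + (-2) + 8 + 24 = 32
σ = (3, 0, 2, 1): 2 + (-2) + (-4) + (-3) = -7
σ = (3, 1, 0, 2): 2 + (-2) + 27 + 24 = 51
σ = (3, 1, 2, 0): 2 + (-2) + (-4) + 23 = 19
σ = (3, 2, 0, 1): 2 + 24 + 27 + (-3) = 50
σ = (3, 2, 1, 0): 2 + 24 + 8 + 23 = 57
Optimal value attained by: σ = (3, 0, 2, 1).
Answer: det⊕(W) = -7; verdict: NONSINGULAR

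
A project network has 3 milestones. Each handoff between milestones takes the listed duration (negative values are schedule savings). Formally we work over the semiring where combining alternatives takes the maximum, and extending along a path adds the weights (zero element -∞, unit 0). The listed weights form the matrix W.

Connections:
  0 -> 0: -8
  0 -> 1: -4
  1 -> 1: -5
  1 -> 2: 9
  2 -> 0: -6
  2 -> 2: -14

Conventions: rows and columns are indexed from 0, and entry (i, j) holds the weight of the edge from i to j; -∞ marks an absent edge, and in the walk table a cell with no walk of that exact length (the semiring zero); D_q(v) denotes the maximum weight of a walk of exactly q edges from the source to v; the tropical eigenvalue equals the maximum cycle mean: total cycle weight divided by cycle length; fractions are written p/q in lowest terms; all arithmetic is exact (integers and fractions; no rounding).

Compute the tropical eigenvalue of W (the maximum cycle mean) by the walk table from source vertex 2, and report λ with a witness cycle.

q=0: [-∞, -∞, 0]
q=1: [-6, -∞, -14]
q=2: [-14, -10, -28]
q=3: [-22, -15, -1]
Optimal cycle mean attained by: cycle 0->1->2->0, total (-4) + 9 + (-6), length 3.
Answer: λ = -1/3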